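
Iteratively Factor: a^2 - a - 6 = (a + 2)*(a - 3)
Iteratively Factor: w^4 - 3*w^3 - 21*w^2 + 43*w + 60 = (w + 4)*(w^3 - 7*w^2 + 7*w + 15) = (w - 3)*(w + 4)*(w^2 - 4*w - 5) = (w - 5)*(w - 3)*(w + 4)*(w + 1)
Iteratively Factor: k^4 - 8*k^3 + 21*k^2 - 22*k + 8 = (k - 4)*(k^3 - 4*k^2 + 5*k - 2) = (k - 4)*(k - 1)*(k^2 - 3*k + 2) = (k - 4)*(k - 2)*(k - 1)*(k - 1)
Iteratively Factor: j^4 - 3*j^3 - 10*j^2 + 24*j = (j - 4)*(j^3 + j^2 - 6*j) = (j - 4)*(j + 3)*(j^2 - 2*j) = (j - 4)*(j - 2)*(j + 3)*(j)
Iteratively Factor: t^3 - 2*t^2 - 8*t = (t - 4)*(t^2 + 2*t) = (t - 4)*(t + 2)*(t)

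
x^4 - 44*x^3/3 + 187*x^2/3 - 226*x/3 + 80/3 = (x - 8)*(x - 5)*(x - 1)*(x - 2/3)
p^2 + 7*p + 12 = (p + 3)*(p + 4)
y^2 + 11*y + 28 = (y + 4)*(y + 7)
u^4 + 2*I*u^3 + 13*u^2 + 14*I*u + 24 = (u - 3*I)*(u - I)*(u + 2*I)*(u + 4*I)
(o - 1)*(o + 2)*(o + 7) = o^3 + 8*o^2 + 5*o - 14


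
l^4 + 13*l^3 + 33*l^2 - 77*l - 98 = (l - 2)*(l + 1)*(l + 7)^2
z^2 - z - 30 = (z - 6)*(z + 5)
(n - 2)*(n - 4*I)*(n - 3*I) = n^3 - 2*n^2 - 7*I*n^2 - 12*n + 14*I*n + 24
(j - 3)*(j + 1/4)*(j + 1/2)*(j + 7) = j^4 + 19*j^3/4 - 143*j^2/8 - 61*j/4 - 21/8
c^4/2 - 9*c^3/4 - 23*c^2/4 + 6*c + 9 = (c/2 + 1)*(c - 6)*(c - 3/2)*(c + 1)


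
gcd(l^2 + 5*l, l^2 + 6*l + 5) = l + 5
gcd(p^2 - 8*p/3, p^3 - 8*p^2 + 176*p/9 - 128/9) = p - 8/3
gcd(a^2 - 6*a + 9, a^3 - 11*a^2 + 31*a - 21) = a - 3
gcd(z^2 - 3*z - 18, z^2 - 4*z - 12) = z - 6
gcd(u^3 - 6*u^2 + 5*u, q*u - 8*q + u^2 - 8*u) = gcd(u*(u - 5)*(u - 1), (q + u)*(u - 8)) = 1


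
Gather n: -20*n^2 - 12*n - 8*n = -20*n^2 - 20*n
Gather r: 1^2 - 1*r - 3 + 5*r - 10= 4*r - 12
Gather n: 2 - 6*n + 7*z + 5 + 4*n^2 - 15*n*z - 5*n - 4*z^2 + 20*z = 4*n^2 + n*(-15*z - 11) - 4*z^2 + 27*z + 7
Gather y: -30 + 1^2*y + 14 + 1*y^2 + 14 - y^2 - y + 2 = 0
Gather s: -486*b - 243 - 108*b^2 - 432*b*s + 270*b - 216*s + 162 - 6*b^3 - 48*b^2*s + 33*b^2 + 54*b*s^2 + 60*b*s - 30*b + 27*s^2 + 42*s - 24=-6*b^3 - 75*b^2 - 246*b + s^2*(54*b + 27) + s*(-48*b^2 - 372*b - 174) - 105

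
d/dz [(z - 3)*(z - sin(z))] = z + (3 - z)*(cos(z) - 1) - sin(z)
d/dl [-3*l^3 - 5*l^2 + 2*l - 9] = -9*l^2 - 10*l + 2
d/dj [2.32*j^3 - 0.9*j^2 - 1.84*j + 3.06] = 6.96*j^2 - 1.8*j - 1.84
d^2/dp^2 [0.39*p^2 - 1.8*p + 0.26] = 0.780000000000000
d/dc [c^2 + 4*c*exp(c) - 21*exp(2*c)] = 4*c*exp(c) + 2*c - 42*exp(2*c) + 4*exp(c)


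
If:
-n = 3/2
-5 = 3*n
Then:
No Solution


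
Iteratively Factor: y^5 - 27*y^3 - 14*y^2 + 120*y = (y - 2)*(y^4 + 2*y^3 - 23*y^2 - 60*y) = (y - 5)*(y - 2)*(y^3 + 7*y^2 + 12*y) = y*(y - 5)*(y - 2)*(y^2 + 7*y + 12) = y*(y - 5)*(y - 2)*(y + 3)*(y + 4)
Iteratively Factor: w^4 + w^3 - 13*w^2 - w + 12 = (w - 3)*(w^3 + 4*w^2 - w - 4) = (w - 3)*(w + 1)*(w^2 + 3*w - 4) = (w - 3)*(w - 1)*(w + 1)*(w + 4)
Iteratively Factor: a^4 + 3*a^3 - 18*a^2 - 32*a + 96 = (a - 3)*(a^3 + 6*a^2 - 32) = (a - 3)*(a + 4)*(a^2 + 2*a - 8) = (a - 3)*(a - 2)*(a + 4)*(a + 4)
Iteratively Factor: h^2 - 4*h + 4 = (h - 2)*(h - 2)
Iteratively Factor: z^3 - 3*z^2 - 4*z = (z)*(z^2 - 3*z - 4) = z*(z + 1)*(z - 4)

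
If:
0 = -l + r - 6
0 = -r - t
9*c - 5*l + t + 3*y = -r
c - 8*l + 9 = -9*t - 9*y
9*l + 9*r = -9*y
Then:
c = -459/304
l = -873/304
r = 951/304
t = -951/304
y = -39/152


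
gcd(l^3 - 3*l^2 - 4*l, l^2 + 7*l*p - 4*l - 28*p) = l - 4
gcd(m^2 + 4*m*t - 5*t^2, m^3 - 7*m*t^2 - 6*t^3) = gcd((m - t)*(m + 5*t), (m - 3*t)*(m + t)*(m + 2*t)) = 1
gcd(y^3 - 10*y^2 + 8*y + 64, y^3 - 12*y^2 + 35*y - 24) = y - 8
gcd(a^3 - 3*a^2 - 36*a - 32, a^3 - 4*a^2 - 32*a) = a^2 - 4*a - 32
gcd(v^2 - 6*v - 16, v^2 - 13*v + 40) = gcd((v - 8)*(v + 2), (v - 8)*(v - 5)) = v - 8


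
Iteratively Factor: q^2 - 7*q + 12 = (q - 4)*(q - 3)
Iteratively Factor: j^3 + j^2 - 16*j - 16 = (j + 4)*(j^2 - 3*j - 4) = (j - 4)*(j + 4)*(j + 1)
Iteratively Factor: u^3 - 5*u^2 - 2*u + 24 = (u + 2)*(u^2 - 7*u + 12) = (u - 3)*(u + 2)*(u - 4)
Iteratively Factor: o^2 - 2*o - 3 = (o - 3)*(o + 1)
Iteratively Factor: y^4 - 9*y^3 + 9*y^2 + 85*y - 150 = (y + 3)*(y^3 - 12*y^2 + 45*y - 50) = (y - 5)*(y + 3)*(y^2 - 7*y + 10) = (y - 5)*(y - 2)*(y + 3)*(y - 5)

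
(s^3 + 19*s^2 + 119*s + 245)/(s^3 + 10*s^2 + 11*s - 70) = (s + 7)/(s - 2)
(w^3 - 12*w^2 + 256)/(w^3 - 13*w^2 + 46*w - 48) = (w^2 - 4*w - 32)/(w^2 - 5*w + 6)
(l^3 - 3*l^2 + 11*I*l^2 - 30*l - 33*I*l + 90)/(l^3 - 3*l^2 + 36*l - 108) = (l + 5*I)/(l - 6*I)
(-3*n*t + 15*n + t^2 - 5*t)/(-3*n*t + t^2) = (t - 5)/t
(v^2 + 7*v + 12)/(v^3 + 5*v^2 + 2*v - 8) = (v + 3)/(v^2 + v - 2)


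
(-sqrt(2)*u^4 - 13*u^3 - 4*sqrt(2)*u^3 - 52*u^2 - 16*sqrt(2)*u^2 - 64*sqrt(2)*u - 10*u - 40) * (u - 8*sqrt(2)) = -sqrt(2)*u^5 - 4*sqrt(2)*u^4 + 3*u^4 + 12*u^3 + 88*sqrt(2)*u^3 + 246*u^2 + 352*sqrt(2)*u^2 + 80*sqrt(2)*u + 984*u + 320*sqrt(2)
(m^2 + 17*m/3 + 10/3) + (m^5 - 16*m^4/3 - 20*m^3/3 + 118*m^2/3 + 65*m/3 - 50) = m^5 - 16*m^4/3 - 20*m^3/3 + 121*m^2/3 + 82*m/3 - 140/3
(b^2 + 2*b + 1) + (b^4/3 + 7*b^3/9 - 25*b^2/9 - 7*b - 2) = b^4/3 + 7*b^3/9 - 16*b^2/9 - 5*b - 1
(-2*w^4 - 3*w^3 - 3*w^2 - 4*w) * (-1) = 2*w^4 + 3*w^3 + 3*w^2 + 4*w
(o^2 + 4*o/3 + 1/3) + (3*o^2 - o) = 4*o^2 + o/3 + 1/3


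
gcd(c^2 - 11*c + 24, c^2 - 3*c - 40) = c - 8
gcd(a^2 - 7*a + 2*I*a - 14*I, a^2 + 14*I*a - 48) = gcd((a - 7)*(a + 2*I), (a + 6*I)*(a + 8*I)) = 1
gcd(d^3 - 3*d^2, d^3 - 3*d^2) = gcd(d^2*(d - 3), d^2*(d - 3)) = d^3 - 3*d^2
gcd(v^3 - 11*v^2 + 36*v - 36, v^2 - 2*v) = v - 2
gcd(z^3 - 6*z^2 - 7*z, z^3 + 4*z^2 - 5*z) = z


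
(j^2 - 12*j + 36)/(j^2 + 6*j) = (j^2 - 12*j + 36)/(j*(j + 6))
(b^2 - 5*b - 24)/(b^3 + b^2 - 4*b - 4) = (b^2 - 5*b - 24)/(b^3 + b^2 - 4*b - 4)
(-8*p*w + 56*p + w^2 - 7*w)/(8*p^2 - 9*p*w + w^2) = (7 - w)/(p - w)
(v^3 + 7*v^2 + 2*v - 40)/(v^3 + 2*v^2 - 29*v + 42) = (v^2 + 9*v + 20)/(v^2 + 4*v - 21)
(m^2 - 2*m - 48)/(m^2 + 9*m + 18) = (m - 8)/(m + 3)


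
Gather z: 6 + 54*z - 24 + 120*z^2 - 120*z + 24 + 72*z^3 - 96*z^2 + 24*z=72*z^3 + 24*z^2 - 42*z + 6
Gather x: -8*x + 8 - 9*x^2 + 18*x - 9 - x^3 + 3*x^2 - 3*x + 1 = -x^3 - 6*x^2 + 7*x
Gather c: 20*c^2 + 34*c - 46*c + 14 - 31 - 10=20*c^2 - 12*c - 27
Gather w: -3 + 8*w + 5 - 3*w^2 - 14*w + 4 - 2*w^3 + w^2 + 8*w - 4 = -2*w^3 - 2*w^2 + 2*w + 2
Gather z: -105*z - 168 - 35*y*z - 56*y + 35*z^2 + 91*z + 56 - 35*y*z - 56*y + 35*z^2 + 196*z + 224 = -112*y + 70*z^2 + z*(182 - 70*y) + 112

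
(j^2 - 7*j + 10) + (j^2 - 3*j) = 2*j^2 - 10*j + 10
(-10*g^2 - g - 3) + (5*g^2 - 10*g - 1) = -5*g^2 - 11*g - 4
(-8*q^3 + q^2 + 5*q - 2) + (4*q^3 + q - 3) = -4*q^3 + q^2 + 6*q - 5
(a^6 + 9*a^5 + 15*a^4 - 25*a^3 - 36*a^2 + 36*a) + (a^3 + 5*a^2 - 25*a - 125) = a^6 + 9*a^5 + 15*a^4 - 24*a^3 - 31*a^2 + 11*a - 125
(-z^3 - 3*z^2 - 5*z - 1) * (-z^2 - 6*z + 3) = z^5 + 9*z^4 + 20*z^3 + 22*z^2 - 9*z - 3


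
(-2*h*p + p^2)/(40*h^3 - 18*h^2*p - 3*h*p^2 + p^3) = p/(-20*h^2 - h*p + p^2)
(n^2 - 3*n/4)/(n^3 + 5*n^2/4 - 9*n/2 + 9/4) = n/(n^2 + 2*n - 3)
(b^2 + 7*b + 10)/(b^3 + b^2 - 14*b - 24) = (b + 5)/(b^2 - b - 12)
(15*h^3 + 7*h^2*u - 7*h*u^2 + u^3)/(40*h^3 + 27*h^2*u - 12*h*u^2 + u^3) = (-3*h + u)/(-8*h + u)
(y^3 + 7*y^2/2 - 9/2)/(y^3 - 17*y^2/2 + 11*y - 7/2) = (2*y^2 + 9*y + 9)/(2*y^2 - 15*y + 7)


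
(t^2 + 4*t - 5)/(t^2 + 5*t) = (t - 1)/t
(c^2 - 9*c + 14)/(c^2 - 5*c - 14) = (c - 2)/(c + 2)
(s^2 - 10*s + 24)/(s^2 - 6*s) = (s - 4)/s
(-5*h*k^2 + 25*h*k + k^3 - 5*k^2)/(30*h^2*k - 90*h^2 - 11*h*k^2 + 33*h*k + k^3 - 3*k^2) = k*(5 - k)/(6*h*k - 18*h - k^2 + 3*k)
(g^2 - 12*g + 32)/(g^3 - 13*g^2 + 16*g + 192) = (g - 4)/(g^2 - 5*g - 24)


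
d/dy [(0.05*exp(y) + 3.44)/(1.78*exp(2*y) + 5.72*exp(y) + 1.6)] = (-(0.05*exp(y) + 3.44)*(3.56*exp(y) + 5.72) + 0.089*exp(2*y) + 0.286*exp(y) + 0.08)*exp(y)/(1.78*exp(2*y) + 5.72*exp(y) + 1.6)^2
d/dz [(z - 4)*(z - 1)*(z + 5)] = 3*z^2 - 21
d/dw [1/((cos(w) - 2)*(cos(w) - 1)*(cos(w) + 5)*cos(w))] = (-23*cos(w) + 3*cos(2*w) + cos(3*w) + 13)*sin(w)/((cos(w) - 2)^2*(cos(w) - 1)^2*(cos(w) + 5)^2*cos(w)^2)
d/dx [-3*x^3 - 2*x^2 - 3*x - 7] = -9*x^2 - 4*x - 3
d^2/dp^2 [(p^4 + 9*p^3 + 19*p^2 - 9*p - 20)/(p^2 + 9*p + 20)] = 2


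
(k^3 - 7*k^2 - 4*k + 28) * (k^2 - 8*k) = k^5 - 15*k^4 + 52*k^3 + 60*k^2 - 224*k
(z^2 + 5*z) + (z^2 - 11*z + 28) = 2*z^2 - 6*z + 28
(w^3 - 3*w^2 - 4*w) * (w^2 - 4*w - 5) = w^5 - 7*w^4 + 3*w^3 + 31*w^2 + 20*w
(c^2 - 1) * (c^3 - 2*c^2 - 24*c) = c^5 - 2*c^4 - 25*c^3 + 2*c^2 + 24*c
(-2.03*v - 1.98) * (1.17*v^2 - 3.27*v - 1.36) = -2.3751*v^3 + 4.3215*v^2 + 9.2354*v + 2.6928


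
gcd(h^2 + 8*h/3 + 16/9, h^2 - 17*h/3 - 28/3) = h + 4/3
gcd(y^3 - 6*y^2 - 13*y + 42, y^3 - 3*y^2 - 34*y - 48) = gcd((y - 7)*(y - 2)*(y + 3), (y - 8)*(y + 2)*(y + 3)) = y + 3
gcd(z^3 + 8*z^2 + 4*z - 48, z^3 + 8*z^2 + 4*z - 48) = z^3 + 8*z^2 + 4*z - 48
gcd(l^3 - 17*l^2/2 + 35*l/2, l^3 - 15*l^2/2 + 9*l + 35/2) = l^2 - 17*l/2 + 35/2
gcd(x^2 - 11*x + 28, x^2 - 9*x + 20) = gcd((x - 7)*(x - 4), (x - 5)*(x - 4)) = x - 4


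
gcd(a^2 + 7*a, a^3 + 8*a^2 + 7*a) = a^2 + 7*a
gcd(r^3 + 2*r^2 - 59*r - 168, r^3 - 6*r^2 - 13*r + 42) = r + 3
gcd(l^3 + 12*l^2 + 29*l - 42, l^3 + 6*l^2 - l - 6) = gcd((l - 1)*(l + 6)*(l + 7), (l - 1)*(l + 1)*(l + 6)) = l^2 + 5*l - 6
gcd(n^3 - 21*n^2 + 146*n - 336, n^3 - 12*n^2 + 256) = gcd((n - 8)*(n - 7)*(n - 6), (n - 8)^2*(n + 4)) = n - 8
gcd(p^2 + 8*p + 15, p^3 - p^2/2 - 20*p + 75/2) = p + 5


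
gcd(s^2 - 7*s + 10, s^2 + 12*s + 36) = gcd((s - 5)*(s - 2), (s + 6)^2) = 1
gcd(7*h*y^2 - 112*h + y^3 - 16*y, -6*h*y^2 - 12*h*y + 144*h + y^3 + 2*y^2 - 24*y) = y - 4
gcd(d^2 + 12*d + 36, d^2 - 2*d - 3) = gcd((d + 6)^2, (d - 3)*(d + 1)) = 1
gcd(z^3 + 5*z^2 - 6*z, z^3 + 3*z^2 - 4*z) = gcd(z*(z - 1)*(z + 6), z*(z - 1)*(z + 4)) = z^2 - z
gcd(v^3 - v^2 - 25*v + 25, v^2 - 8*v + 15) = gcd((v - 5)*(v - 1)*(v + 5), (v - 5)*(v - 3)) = v - 5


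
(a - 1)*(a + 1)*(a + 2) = a^3 + 2*a^2 - a - 2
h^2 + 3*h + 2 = (h + 1)*(h + 2)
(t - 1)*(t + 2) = t^2 + t - 2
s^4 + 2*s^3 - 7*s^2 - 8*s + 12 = (s - 2)*(s - 1)*(s + 2)*(s + 3)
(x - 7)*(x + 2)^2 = x^3 - 3*x^2 - 24*x - 28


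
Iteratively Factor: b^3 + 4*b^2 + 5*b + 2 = (b + 1)*(b^2 + 3*b + 2) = (b + 1)*(b + 2)*(b + 1)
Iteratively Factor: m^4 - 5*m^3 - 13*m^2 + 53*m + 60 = (m + 1)*(m^3 - 6*m^2 - 7*m + 60) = (m + 1)*(m + 3)*(m^2 - 9*m + 20) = (m - 5)*(m + 1)*(m + 3)*(m - 4)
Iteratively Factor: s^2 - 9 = (s + 3)*(s - 3)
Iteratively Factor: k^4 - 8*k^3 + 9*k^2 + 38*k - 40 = (k + 2)*(k^3 - 10*k^2 + 29*k - 20) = (k - 1)*(k + 2)*(k^2 - 9*k + 20) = (k - 4)*(k - 1)*(k + 2)*(k - 5)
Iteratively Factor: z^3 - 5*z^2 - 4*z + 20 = (z + 2)*(z^2 - 7*z + 10) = (z - 5)*(z + 2)*(z - 2)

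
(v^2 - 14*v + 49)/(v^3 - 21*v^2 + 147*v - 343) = 1/(v - 7)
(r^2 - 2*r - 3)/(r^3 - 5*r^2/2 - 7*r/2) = 2*(r - 3)/(r*(2*r - 7))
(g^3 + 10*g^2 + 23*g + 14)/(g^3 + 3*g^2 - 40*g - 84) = (g + 1)/(g - 6)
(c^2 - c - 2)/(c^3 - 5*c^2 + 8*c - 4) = (c + 1)/(c^2 - 3*c + 2)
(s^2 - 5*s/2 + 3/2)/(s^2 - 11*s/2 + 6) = (s - 1)/(s - 4)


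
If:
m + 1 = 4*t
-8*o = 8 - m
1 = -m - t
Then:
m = -1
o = -9/8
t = 0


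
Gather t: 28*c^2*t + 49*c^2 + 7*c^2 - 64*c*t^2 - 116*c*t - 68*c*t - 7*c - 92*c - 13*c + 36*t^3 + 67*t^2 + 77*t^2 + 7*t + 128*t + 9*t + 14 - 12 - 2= 56*c^2 - 112*c + 36*t^3 + t^2*(144 - 64*c) + t*(28*c^2 - 184*c + 144)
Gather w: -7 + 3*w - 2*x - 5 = 3*w - 2*x - 12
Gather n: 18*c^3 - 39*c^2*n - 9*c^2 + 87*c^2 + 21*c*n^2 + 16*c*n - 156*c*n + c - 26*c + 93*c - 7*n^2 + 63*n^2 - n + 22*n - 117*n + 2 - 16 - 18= 18*c^3 + 78*c^2 + 68*c + n^2*(21*c + 56) + n*(-39*c^2 - 140*c - 96) - 32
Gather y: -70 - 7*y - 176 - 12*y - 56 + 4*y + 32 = -15*y - 270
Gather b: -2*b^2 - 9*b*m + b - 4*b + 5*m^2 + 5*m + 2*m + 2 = -2*b^2 + b*(-9*m - 3) + 5*m^2 + 7*m + 2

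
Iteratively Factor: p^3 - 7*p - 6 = (p - 3)*(p^2 + 3*p + 2) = (p - 3)*(p + 1)*(p + 2)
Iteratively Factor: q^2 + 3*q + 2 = (q + 2)*(q + 1)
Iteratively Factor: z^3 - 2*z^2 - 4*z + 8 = (z + 2)*(z^2 - 4*z + 4) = (z - 2)*(z + 2)*(z - 2)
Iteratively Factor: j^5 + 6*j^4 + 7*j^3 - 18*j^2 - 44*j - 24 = (j + 1)*(j^4 + 5*j^3 + 2*j^2 - 20*j - 24) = (j + 1)*(j + 3)*(j^3 + 2*j^2 - 4*j - 8) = (j + 1)*(j + 2)*(j + 3)*(j^2 - 4) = (j + 1)*(j + 2)^2*(j + 3)*(j - 2)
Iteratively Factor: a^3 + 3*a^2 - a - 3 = (a - 1)*(a^2 + 4*a + 3) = (a - 1)*(a + 3)*(a + 1)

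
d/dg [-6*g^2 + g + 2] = 1 - 12*g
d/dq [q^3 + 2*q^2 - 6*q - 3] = 3*q^2 + 4*q - 6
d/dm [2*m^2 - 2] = 4*m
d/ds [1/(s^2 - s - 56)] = (1 - 2*s)/(-s^2 + s + 56)^2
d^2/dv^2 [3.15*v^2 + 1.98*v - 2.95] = 6.30000000000000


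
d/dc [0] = 0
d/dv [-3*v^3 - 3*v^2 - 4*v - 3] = -9*v^2 - 6*v - 4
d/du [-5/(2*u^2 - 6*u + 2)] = 5*(2*u - 3)/(2*(u^2 - 3*u + 1)^2)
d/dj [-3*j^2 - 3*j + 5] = -6*j - 3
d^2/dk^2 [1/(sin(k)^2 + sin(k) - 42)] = (-4*sin(k)^4 - 3*sin(k)^3 - 163*sin(k)^2 - 36*sin(k) + 86)/(sin(k)^2 + sin(k) - 42)^3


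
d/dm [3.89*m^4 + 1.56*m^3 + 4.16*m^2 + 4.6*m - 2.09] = 15.56*m^3 + 4.68*m^2 + 8.32*m + 4.6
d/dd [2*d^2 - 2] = 4*d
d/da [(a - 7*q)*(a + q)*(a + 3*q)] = 3*a^2 - 6*a*q - 25*q^2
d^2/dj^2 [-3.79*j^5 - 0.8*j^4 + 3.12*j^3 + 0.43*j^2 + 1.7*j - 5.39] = -75.8*j^3 - 9.6*j^2 + 18.72*j + 0.86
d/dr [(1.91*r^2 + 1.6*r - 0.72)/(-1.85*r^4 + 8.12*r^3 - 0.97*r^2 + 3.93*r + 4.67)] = (7.067*r^5 - 6.6292*r^4 - 31.312*r^3 + 26.5975*r^2 + 16.4426*r + 10.3016)/(3.4225*r^8 - 30.044*r^7 + 69.5234*r^6 - 30.2938*r^5 + 47.4851*r^4 + 68.2166*r^3 + 6.3851*r^2 + 36.7062*r + 21.8089)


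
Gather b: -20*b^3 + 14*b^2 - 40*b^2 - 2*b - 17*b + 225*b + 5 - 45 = -20*b^3 - 26*b^2 + 206*b - 40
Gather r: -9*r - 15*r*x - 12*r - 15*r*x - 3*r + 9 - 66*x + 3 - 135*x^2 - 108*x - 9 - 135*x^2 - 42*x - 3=r*(-30*x - 24) - 270*x^2 - 216*x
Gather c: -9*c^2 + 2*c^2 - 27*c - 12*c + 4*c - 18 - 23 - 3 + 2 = -7*c^2 - 35*c - 42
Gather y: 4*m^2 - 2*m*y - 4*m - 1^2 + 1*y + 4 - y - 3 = 4*m^2 - 2*m*y - 4*m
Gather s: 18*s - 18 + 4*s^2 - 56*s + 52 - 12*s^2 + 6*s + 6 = -8*s^2 - 32*s + 40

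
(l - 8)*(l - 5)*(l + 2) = l^3 - 11*l^2 + 14*l + 80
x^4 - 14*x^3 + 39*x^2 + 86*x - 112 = (x - 8)*(x - 7)*(x - 1)*(x + 2)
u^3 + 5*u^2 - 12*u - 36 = (u - 3)*(u + 2)*(u + 6)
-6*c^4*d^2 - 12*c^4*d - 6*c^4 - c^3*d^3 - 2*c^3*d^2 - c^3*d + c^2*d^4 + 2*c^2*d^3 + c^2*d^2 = (-3*c + d)*(2*c + d)*(c*d + c)^2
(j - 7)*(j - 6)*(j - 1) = j^3 - 14*j^2 + 55*j - 42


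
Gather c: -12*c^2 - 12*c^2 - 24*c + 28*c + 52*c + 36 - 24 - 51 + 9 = -24*c^2 + 56*c - 30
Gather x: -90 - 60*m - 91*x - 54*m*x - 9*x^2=-60*m - 9*x^2 + x*(-54*m - 91) - 90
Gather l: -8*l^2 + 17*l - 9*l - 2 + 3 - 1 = -8*l^2 + 8*l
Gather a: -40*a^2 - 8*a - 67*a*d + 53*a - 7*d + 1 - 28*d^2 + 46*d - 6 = -40*a^2 + a*(45 - 67*d) - 28*d^2 + 39*d - 5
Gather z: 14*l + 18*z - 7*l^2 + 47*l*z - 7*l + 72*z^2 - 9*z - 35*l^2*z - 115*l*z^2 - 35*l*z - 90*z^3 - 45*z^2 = -7*l^2 + 7*l - 90*z^3 + z^2*(27 - 115*l) + z*(-35*l^2 + 12*l + 9)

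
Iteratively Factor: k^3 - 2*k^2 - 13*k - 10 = (k + 2)*(k^2 - 4*k - 5) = (k + 1)*(k + 2)*(k - 5)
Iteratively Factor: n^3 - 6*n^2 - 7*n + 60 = (n - 4)*(n^2 - 2*n - 15) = (n - 5)*(n - 4)*(n + 3)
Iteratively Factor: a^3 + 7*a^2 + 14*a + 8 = (a + 1)*(a^2 + 6*a + 8) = (a + 1)*(a + 4)*(a + 2)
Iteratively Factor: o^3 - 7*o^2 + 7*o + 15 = (o - 3)*(o^2 - 4*o - 5) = (o - 5)*(o - 3)*(o + 1)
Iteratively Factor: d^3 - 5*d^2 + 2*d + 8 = (d - 2)*(d^2 - 3*d - 4) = (d - 2)*(d + 1)*(d - 4)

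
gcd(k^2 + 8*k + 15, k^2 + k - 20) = k + 5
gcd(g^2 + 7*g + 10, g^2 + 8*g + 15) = g + 5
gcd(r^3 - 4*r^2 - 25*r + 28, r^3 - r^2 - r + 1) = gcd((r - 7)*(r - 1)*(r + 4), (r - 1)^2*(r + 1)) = r - 1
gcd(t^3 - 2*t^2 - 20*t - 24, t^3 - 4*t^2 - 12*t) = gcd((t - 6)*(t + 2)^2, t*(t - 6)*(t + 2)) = t^2 - 4*t - 12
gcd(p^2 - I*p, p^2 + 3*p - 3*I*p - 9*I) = 1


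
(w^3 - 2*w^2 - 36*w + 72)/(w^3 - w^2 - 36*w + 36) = (w - 2)/(w - 1)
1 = 1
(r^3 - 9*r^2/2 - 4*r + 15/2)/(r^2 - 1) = (2*r^2 - 7*r - 15)/(2*(r + 1))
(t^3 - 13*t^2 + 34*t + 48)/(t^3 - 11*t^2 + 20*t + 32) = (t - 6)/(t - 4)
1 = 1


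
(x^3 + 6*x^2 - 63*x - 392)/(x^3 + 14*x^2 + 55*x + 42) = (x^2 - x - 56)/(x^2 + 7*x + 6)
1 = 1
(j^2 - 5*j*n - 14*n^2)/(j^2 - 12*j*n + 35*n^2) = (j + 2*n)/(j - 5*n)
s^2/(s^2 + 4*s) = s/(s + 4)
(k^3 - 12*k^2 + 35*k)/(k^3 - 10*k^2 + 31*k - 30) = k*(k - 7)/(k^2 - 5*k + 6)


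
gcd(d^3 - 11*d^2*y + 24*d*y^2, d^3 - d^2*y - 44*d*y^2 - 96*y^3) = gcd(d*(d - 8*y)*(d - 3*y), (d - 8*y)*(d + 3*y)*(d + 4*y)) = -d + 8*y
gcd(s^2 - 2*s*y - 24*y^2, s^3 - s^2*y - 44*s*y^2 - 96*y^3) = s + 4*y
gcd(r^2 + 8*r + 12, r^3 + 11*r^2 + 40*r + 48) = 1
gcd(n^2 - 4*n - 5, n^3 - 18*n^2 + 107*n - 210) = n - 5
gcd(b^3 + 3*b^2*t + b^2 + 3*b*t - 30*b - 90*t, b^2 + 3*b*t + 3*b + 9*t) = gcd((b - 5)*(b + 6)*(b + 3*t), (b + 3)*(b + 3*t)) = b + 3*t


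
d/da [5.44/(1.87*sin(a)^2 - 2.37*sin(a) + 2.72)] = (12.8928 - 20.3456*sin(a))*cos(a)/(1.87*sin(a)^2 - 2.37*sin(a) + 2.72)^2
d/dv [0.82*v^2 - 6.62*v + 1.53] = 1.64*v - 6.62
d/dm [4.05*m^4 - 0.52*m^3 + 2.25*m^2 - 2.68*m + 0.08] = 16.2*m^3 - 1.56*m^2 + 4.5*m - 2.68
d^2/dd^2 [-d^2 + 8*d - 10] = -2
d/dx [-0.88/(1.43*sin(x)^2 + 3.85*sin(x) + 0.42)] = (2.5168*sin(x) + 3.388)*cos(x)/(1.43*sin(x)^2 + 3.85*sin(x) + 0.42)^2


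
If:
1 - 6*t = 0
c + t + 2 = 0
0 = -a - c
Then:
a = 13/6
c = -13/6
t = 1/6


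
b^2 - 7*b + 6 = (b - 6)*(b - 1)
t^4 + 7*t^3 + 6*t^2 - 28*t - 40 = (t - 2)*(t + 2)^2*(t + 5)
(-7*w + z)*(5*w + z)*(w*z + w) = -35*w^3*z - 35*w^3 - 2*w^2*z^2 - 2*w^2*z + w*z^3 + w*z^2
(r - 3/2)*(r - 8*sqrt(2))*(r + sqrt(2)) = r^3 - 7*sqrt(2)*r^2 - 3*r^2/2 - 16*r + 21*sqrt(2)*r/2 + 24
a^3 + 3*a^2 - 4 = (a - 1)*(a + 2)^2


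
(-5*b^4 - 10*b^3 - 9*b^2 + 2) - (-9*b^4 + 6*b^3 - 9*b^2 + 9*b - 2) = 4*b^4 - 16*b^3 - 9*b + 4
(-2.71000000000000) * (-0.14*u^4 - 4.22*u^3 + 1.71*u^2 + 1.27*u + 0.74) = 0.3794*u^4 + 11.4362*u^3 - 4.6341*u^2 - 3.4417*u - 2.0054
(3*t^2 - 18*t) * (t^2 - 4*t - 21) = 3*t^4 - 30*t^3 + 9*t^2 + 378*t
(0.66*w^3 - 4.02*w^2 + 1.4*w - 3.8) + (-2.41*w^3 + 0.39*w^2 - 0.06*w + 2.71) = -1.75*w^3 - 3.63*w^2 + 1.34*w - 1.09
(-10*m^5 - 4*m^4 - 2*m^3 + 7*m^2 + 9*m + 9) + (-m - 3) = -10*m^5 - 4*m^4 - 2*m^3 + 7*m^2 + 8*m + 6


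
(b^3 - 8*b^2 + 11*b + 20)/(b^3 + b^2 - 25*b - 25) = (b - 4)/(b + 5)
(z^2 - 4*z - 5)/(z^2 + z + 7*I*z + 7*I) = (z - 5)/(z + 7*I)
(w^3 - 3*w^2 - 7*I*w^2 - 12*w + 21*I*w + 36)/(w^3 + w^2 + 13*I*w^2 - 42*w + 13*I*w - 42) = (w^3 + w^2*(-3 - 7*I) + w*(-12 + 21*I) + 36)/(w^3 + w^2*(1 + 13*I) + w*(-42 + 13*I) - 42)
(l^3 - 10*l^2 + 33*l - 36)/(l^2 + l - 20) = (l^2 - 6*l + 9)/(l + 5)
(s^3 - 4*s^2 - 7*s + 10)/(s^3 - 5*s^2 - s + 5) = (s + 2)/(s + 1)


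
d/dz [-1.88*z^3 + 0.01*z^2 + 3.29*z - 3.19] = -5.64*z^2 + 0.02*z + 3.29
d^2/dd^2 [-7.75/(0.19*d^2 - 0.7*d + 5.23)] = (0.55955*d^2 - 2.0615*d - 7.75*(0.38*d - 0.7)*(0.76*d - 1.4) + 15.40235)/(0.19*d^2 - 0.7*d + 5.23)^3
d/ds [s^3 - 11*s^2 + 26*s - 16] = 3*s^2 - 22*s + 26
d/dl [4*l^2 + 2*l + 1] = 8*l + 2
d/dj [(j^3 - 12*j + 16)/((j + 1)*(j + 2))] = (j^4 + 6*j^3 + 18*j^2 - 32*j - 72)/(j^4 + 6*j^3 + 13*j^2 + 12*j + 4)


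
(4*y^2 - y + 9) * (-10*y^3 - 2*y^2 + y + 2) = -40*y^5 + 2*y^4 - 84*y^3 - 11*y^2 + 7*y + 18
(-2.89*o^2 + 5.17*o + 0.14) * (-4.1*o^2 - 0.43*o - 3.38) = 11.849*o^4 - 19.9543*o^3 + 6.9711*o^2 - 17.5348*o - 0.4732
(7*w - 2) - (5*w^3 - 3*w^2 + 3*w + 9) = -5*w^3 + 3*w^2 + 4*w - 11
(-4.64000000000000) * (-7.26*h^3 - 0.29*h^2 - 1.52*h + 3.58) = 33.6864*h^3 + 1.3456*h^2 + 7.0528*h - 16.6112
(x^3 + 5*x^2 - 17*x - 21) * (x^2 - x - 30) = x^5 + 4*x^4 - 52*x^3 - 154*x^2 + 531*x + 630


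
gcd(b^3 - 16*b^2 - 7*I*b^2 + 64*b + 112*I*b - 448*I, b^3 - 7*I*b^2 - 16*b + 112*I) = b - 7*I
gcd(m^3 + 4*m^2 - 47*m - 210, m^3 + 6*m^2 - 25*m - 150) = m^2 + 11*m + 30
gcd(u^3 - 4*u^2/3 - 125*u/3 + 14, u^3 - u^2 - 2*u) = 1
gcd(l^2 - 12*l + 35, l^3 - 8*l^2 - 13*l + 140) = l^2 - 12*l + 35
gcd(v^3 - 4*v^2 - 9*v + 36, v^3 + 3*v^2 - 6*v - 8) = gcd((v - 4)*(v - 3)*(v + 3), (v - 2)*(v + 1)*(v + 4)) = 1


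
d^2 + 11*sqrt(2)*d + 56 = (d + 4*sqrt(2))*(d + 7*sqrt(2))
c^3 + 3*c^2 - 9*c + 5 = (c - 1)^2*(c + 5)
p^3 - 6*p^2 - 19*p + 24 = (p - 8)*(p - 1)*(p + 3)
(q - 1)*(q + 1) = q^2 - 1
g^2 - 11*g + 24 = (g - 8)*(g - 3)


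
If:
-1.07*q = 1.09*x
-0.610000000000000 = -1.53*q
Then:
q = 0.40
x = -0.39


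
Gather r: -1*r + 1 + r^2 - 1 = r^2 - r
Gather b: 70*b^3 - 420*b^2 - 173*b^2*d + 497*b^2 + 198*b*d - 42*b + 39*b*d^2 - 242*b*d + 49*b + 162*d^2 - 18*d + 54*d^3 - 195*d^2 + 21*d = 70*b^3 + b^2*(77 - 173*d) + b*(39*d^2 - 44*d + 7) + 54*d^3 - 33*d^2 + 3*d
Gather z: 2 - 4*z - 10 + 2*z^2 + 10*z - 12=2*z^2 + 6*z - 20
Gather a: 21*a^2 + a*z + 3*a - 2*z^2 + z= 21*a^2 + a*(z + 3) - 2*z^2 + z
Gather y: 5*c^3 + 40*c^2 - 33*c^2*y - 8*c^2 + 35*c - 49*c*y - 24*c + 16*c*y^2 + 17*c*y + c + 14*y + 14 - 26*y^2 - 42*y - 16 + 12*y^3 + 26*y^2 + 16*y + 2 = 5*c^3 + 32*c^2 + 16*c*y^2 + 12*c + 12*y^3 + y*(-33*c^2 - 32*c - 12)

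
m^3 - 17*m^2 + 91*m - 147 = (m - 7)^2*(m - 3)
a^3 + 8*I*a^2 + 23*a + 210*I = (a - 5*I)*(a + 6*I)*(a + 7*I)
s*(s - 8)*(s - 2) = s^3 - 10*s^2 + 16*s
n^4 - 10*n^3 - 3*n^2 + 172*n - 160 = (n - 8)*(n - 5)*(n - 1)*(n + 4)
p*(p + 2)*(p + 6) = p^3 + 8*p^2 + 12*p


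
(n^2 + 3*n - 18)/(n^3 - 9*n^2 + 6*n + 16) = (n^2 + 3*n - 18)/(n^3 - 9*n^2 + 6*n + 16)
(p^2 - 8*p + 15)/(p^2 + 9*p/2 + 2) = 2*(p^2 - 8*p + 15)/(2*p^2 + 9*p + 4)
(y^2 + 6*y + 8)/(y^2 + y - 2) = (y + 4)/(y - 1)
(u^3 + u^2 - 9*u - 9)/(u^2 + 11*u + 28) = (u^3 + u^2 - 9*u - 9)/(u^2 + 11*u + 28)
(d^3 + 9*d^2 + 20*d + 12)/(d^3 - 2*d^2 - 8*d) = (d^2 + 7*d + 6)/(d*(d - 4))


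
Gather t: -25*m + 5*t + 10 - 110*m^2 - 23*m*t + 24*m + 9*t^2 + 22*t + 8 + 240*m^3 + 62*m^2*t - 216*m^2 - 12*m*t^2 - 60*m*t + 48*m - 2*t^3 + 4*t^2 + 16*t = 240*m^3 - 326*m^2 + 47*m - 2*t^3 + t^2*(13 - 12*m) + t*(62*m^2 - 83*m + 43) + 18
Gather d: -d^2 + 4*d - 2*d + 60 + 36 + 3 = -d^2 + 2*d + 99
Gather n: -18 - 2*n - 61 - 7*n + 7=-9*n - 72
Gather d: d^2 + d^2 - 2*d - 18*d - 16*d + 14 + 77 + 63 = 2*d^2 - 36*d + 154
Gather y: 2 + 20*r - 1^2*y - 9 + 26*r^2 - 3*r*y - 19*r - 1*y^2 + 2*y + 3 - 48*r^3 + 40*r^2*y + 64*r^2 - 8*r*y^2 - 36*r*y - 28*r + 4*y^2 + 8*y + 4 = -48*r^3 + 90*r^2 - 27*r + y^2*(3 - 8*r) + y*(40*r^2 - 39*r + 9)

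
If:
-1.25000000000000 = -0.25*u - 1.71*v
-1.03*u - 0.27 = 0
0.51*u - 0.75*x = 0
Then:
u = -0.26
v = 0.77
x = -0.18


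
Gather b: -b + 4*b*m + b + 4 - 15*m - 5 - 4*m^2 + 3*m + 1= 4*b*m - 4*m^2 - 12*m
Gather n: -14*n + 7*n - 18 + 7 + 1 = -7*n - 10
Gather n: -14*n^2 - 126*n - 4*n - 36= -14*n^2 - 130*n - 36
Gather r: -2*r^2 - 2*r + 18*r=-2*r^2 + 16*r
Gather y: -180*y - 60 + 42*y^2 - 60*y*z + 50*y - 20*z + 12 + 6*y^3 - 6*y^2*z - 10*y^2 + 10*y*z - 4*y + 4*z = 6*y^3 + y^2*(32 - 6*z) + y*(-50*z - 134) - 16*z - 48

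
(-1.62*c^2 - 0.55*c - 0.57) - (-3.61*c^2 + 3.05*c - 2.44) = 1.99*c^2 - 3.6*c + 1.87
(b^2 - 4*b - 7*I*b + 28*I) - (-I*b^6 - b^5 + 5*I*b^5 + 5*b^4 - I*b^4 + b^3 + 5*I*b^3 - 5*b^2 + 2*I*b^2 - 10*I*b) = I*b^6 + b^5 - 5*I*b^5 - 5*b^4 + I*b^4 - b^3 - 5*I*b^3 + 6*b^2 - 2*I*b^2 - 4*b + 3*I*b + 28*I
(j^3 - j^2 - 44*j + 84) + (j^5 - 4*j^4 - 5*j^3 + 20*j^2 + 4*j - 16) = j^5 - 4*j^4 - 4*j^3 + 19*j^2 - 40*j + 68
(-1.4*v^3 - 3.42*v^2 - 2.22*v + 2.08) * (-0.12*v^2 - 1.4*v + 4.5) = 0.168*v^5 + 2.3704*v^4 - 1.2456*v^3 - 12.5316*v^2 - 12.902*v + 9.36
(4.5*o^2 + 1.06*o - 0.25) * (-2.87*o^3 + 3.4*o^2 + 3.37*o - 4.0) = -12.915*o^5 + 12.2578*o^4 + 19.4865*o^3 - 15.2778*o^2 - 5.0825*o + 1.0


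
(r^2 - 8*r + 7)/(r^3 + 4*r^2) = (r^2 - 8*r + 7)/(r^2*(r + 4))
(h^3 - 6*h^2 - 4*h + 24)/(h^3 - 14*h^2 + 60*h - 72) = (h + 2)/(h - 6)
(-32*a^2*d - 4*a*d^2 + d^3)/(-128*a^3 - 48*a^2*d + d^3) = d/(4*a + d)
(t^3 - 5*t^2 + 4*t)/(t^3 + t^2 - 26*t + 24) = t/(t + 6)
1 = 1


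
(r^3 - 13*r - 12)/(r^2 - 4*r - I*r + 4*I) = (r^2 + 4*r + 3)/(r - I)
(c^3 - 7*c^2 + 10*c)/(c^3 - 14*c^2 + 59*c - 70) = c/(c - 7)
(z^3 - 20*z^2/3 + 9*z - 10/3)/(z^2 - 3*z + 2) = (3*z^2 - 17*z + 10)/(3*(z - 2))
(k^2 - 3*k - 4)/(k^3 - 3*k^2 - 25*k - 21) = (k - 4)/(k^2 - 4*k - 21)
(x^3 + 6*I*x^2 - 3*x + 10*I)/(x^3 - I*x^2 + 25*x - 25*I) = (x + 2*I)/(x - 5*I)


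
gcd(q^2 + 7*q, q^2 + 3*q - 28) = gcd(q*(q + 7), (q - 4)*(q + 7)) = q + 7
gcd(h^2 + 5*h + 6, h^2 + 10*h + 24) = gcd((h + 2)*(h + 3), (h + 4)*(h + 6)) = 1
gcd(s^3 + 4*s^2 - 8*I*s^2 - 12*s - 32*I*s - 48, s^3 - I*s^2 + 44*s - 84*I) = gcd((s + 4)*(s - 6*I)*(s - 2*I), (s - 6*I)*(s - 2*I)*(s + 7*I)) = s^2 - 8*I*s - 12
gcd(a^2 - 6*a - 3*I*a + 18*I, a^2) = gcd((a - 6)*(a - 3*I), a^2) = 1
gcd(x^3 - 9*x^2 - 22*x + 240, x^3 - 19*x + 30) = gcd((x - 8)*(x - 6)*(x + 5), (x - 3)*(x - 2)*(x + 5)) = x + 5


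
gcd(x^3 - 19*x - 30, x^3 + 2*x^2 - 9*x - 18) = x^2 + 5*x + 6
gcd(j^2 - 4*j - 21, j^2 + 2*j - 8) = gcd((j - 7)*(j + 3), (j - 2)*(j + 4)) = 1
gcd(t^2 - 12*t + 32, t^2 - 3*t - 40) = t - 8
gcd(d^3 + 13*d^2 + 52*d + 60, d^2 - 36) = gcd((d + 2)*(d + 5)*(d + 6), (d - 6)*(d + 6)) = d + 6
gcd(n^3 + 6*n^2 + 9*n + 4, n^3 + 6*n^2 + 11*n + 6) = n + 1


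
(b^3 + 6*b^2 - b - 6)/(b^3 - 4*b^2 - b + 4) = (b + 6)/(b - 4)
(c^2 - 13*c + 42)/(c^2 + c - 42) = (c - 7)/(c + 7)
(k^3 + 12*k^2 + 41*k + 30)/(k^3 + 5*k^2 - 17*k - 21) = (k^2 + 11*k + 30)/(k^2 + 4*k - 21)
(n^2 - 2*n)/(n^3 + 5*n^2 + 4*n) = (n - 2)/(n^2 + 5*n + 4)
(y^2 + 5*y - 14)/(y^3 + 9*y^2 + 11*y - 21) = (y - 2)/(y^2 + 2*y - 3)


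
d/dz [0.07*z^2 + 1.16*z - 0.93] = 0.14*z + 1.16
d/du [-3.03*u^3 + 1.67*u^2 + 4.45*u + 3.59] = -9.09*u^2 + 3.34*u + 4.45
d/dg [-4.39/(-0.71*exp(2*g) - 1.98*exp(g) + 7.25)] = (-6.2338*exp(g) - 8.6922)*exp(g)/(0.71*exp(2*g) + 1.98*exp(g) - 7.25)^2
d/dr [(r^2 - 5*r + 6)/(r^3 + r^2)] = (-r^3 + 10*r^2 - 13*r - 12)/(r^3*(r^2 + 2*r + 1))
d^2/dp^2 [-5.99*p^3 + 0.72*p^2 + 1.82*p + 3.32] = 1.44 - 35.94*p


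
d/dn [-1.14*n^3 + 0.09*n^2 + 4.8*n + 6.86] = -3.42*n^2 + 0.18*n + 4.8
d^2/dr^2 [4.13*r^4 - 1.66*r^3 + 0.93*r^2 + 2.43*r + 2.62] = 49.56*r^2 - 9.96*r + 1.86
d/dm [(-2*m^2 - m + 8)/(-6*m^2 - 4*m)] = (m^2 + 48*m + 16)/(2*m^2*(9*m^2 + 12*m + 4))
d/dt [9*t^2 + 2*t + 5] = 18*t + 2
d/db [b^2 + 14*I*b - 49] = 2*b + 14*I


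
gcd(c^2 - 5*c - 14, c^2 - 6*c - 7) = c - 7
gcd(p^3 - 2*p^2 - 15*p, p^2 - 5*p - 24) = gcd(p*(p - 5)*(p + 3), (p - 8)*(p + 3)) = p + 3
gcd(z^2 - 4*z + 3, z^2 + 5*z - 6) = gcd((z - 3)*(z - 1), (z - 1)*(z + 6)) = z - 1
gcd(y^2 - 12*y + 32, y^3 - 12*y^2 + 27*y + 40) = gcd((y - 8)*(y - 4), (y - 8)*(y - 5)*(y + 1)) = y - 8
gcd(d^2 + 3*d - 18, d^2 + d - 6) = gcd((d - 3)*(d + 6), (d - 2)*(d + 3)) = 1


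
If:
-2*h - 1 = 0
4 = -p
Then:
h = -1/2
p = -4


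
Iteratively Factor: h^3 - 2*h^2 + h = (h)*(h^2 - 2*h + 1) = h*(h - 1)*(h - 1)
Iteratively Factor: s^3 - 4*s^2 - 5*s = (s + 1)*(s^2 - 5*s) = s*(s + 1)*(s - 5)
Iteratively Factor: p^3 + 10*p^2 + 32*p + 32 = (p + 2)*(p^2 + 8*p + 16) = (p + 2)*(p + 4)*(p + 4)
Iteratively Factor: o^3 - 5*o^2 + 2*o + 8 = (o - 2)*(o^2 - 3*o - 4) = (o - 2)*(o + 1)*(o - 4)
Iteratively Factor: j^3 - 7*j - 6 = (j + 1)*(j^2 - j - 6) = (j - 3)*(j + 1)*(j + 2)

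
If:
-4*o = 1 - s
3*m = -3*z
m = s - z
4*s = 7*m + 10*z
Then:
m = 0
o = -1/4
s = 0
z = 0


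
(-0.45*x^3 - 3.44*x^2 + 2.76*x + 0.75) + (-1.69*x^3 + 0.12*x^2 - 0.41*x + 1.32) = -2.14*x^3 - 3.32*x^2 + 2.35*x + 2.07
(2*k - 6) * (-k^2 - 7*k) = -2*k^3 - 8*k^2 + 42*k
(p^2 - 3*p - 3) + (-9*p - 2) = p^2 - 12*p - 5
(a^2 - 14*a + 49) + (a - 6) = a^2 - 13*a + 43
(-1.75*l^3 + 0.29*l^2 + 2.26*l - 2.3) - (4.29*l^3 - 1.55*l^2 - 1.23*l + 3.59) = -6.04*l^3 + 1.84*l^2 + 3.49*l - 5.89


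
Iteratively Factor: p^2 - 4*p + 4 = (p - 2)*(p - 2)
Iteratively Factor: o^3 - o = (o + 1)*(o^2 - o) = (o - 1)*(o + 1)*(o)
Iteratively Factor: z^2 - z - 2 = (z - 2)*(z + 1)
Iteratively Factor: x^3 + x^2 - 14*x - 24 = (x + 3)*(x^2 - 2*x - 8) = (x + 2)*(x + 3)*(x - 4)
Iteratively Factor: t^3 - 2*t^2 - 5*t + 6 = (t - 1)*(t^2 - t - 6) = (t - 3)*(t - 1)*(t + 2)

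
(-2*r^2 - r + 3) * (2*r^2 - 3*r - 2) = -4*r^4 + 4*r^3 + 13*r^2 - 7*r - 6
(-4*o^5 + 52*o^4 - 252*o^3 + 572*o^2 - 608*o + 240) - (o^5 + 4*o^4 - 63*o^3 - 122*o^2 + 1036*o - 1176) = -5*o^5 + 48*o^4 - 189*o^3 + 694*o^2 - 1644*o + 1416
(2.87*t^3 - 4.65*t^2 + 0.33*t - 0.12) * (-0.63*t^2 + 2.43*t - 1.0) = -1.8081*t^5 + 9.9036*t^4 - 14.3774*t^3 + 5.5275*t^2 - 0.6216*t + 0.12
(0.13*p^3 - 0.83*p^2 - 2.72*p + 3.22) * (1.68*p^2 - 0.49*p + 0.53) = 0.2184*p^5 - 1.4581*p^4 - 4.094*p^3 + 6.3025*p^2 - 3.0194*p + 1.7066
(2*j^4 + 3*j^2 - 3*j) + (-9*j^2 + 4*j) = 2*j^4 - 6*j^2 + j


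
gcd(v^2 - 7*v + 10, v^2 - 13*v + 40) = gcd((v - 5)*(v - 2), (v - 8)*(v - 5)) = v - 5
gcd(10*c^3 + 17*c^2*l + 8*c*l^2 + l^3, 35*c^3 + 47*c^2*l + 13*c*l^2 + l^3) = 5*c^2 + 6*c*l + l^2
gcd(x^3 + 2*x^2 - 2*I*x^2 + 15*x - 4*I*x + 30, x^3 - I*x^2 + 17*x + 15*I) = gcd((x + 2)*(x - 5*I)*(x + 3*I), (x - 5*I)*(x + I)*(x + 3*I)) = x^2 - 2*I*x + 15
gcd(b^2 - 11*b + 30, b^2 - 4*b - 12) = b - 6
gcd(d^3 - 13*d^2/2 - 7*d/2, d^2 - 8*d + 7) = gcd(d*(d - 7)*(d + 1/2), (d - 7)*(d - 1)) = d - 7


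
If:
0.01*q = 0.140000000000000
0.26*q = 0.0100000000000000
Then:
No Solution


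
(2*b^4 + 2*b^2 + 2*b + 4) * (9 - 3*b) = -6*b^5 + 18*b^4 - 6*b^3 + 12*b^2 + 6*b + 36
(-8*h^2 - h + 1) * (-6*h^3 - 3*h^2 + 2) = 48*h^5 + 30*h^4 - 3*h^3 - 19*h^2 - 2*h + 2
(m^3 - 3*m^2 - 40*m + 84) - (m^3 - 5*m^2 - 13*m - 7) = 2*m^2 - 27*m + 91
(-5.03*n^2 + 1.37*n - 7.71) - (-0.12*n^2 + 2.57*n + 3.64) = -4.91*n^2 - 1.2*n - 11.35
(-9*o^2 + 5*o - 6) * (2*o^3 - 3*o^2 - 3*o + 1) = -18*o^5 + 37*o^4 - 6*o^2 + 23*o - 6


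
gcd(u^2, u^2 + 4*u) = u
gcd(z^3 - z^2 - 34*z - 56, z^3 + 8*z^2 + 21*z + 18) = z + 2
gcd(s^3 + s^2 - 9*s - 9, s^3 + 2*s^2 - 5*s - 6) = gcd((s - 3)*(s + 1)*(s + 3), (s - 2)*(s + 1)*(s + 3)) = s^2 + 4*s + 3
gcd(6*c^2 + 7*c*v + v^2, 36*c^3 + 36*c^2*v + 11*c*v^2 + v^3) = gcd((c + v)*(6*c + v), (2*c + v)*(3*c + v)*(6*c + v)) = 6*c + v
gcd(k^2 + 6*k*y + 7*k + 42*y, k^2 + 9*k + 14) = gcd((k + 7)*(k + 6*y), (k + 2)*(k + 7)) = k + 7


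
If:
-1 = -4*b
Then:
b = 1/4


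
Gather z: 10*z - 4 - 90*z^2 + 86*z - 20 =-90*z^2 + 96*z - 24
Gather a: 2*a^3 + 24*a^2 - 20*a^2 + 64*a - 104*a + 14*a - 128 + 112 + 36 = 2*a^3 + 4*a^2 - 26*a + 20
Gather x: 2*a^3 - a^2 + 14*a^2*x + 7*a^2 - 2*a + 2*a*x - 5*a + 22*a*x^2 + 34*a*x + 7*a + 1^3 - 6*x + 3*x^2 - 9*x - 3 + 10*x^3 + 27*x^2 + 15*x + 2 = 2*a^3 + 6*a^2 + 10*x^3 + x^2*(22*a + 30) + x*(14*a^2 + 36*a)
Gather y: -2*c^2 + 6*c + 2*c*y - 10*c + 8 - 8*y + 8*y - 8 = -2*c^2 + 2*c*y - 4*c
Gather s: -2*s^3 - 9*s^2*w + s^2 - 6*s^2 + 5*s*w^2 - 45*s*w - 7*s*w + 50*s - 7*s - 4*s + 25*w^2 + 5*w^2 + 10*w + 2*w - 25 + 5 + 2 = -2*s^3 + s^2*(-9*w - 5) + s*(5*w^2 - 52*w + 39) + 30*w^2 + 12*w - 18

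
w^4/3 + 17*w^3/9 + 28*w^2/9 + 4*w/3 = w*(w/3 + 1)*(w + 2/3)*(w + 2)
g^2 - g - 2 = (g - 2)*(g + 1)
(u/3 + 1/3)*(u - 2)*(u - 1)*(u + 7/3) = u^4/3 + u^3/9 - 17*u^2/9 - u/9 + 14/9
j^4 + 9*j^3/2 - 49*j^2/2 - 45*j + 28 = (j - 4)*(j - 1/2)*(j + 2)*(j + 7)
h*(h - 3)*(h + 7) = h^3 + 4*h^2 - 21*h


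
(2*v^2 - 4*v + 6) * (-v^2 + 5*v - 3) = -2*v^4 + 14*v^3 - 32*v^2 + 42*v - 18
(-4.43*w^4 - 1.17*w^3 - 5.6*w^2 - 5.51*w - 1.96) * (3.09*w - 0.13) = -13.6887*w^5 - 3.0394*w^4 - 17.1519*w^3 - 16.2979*w^2 - 5.3401*w + 0.2548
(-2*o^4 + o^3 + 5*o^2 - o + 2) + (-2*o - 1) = -2*o^4 + o^3 + 5*o^2 - 3*o + 1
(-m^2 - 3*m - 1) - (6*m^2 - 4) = -7*m^2 - 3*m + 3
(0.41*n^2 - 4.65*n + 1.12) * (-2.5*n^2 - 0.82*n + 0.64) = -1.025*n^4 + 11.2888*n^3 + 1.2754*n^2 - 3.8944*n + 0.7168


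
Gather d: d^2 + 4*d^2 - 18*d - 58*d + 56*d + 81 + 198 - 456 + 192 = 5*d^2 - 20*d + 15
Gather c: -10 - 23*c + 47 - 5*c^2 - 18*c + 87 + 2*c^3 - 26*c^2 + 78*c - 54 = 2*c^3 - 31*c^2 + 37*c + 70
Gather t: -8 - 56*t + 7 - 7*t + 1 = -63*t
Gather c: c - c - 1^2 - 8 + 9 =0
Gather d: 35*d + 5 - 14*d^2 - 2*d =-14*d^2 + 33*d + 5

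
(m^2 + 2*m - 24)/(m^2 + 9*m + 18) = (m - 4)/(m + 3)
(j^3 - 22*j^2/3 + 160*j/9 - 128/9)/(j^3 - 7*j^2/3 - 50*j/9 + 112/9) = (3*j - 8)/(3*j + 7)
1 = 1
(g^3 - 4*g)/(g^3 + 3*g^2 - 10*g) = (g + 2)/(g + 5)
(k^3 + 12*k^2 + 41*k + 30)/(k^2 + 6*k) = k + 6 + 5/k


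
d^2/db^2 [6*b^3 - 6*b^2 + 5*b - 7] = 36*b - 12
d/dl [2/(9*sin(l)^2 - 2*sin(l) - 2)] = 4*(1 - 9*sin(l))*cos(l)/(-9*sin(l)^2 + 2*sin(l) + 2)^2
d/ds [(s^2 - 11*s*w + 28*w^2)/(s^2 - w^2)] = w*(11*s^2 - 58*s*w + 11*w^2)/(s^4 - 2*s^2*w^2 + w^4)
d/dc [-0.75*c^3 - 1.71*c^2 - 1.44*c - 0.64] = -2.25*c^2 - 3.42*c - 1.44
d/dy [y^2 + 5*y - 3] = 2*y + 5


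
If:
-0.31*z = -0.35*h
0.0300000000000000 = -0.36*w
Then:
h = 0.885714285714286*z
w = -0.08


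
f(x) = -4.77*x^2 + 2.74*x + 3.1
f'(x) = 2.74 - 9.54*x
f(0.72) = 2.60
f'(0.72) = -4.13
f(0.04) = 3.20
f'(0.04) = 2.36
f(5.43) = -122.66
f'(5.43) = -49.06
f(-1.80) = -17.29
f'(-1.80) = 19.91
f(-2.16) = -25.07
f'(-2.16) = 23.35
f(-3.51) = -65.28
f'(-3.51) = 36.23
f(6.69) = -192.06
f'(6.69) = -61.08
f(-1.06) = -5.16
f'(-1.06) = 12.85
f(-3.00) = -48.05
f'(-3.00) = 31.36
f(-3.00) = -48.05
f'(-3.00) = 31.36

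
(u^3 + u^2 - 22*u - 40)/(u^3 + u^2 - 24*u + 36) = (u^3 + u^2 - 22*u - 40)/(u^3 + u^2 - 24*u + 36)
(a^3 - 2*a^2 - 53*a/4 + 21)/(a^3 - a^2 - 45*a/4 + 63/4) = (a - 4)/(a - 3)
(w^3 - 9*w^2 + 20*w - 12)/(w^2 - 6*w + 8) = (w^2 - 7*w + 6)/(w - 4)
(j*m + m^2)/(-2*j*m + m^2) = (-j - m)/(2*j - m)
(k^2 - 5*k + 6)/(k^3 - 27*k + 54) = (k - 2)/(k^2 + 3*k - 18)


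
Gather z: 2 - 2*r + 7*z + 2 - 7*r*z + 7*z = -2*r + z*(14 - 7*r) + 4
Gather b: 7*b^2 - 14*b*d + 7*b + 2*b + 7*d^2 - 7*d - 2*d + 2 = 7*b^2 + b*(9 - 14*d) + 7*d^2 - 9*d + 2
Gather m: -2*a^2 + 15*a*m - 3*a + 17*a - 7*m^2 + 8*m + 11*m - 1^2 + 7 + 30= -2*a^2 + 14*a - 7*m^2 + m*(15*a + 19) + 36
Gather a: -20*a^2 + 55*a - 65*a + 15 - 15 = -20*a^2 - 10*a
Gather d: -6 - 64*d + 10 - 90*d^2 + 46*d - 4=-90*d^2 - 18*d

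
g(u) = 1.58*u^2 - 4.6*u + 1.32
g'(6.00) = 14.36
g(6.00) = 30.60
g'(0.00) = -4.60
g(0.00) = 1.32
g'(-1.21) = -8.42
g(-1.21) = 9.20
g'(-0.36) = -5.74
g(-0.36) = 3.18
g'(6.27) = 15.21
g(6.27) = 34.59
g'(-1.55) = -9.50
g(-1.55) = 12.25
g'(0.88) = -1.82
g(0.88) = -1.50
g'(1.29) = -0.52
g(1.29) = -1.98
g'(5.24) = 11.96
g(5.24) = 20.60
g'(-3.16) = -14.59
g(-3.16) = 31.63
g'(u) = 3.16*u - 4.6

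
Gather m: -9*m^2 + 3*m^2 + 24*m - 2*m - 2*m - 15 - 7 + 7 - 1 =-6*m^2 + 20*m - 16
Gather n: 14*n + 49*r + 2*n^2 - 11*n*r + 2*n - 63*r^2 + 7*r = 2*n^2 + n*(16 - 11*r) - 63*r^2 + 56*r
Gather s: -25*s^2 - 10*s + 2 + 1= -25*s^2 - 10*s + 3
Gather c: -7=-7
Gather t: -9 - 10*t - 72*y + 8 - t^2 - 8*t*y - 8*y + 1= -t^2 + t*(-8*y - 10) - 80*y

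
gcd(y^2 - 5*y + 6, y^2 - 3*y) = y - 3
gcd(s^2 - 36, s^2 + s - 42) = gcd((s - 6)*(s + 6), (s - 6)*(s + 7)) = s - 6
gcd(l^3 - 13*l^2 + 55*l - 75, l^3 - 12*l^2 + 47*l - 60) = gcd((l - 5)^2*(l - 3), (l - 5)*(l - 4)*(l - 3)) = l^2 - 8*l + 15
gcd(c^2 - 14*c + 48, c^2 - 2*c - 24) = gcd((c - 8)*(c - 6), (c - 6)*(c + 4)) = c - 6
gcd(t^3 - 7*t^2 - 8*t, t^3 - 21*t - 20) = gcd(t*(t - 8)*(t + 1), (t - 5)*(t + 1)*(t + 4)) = t + 1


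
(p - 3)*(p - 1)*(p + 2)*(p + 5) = p^4 + 3*p^3 - 15*p^2 - 19*p + 30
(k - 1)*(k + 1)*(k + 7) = k^3 + 7*k^2 - k - 7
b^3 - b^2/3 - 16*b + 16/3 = (b - 4)*(b - 1/3)*(b + 4)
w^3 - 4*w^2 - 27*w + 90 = (w - 6)*(w - 3)*(w + 5)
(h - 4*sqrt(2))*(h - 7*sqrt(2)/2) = h^2 - 15*sqrt(2)*h/2 + 28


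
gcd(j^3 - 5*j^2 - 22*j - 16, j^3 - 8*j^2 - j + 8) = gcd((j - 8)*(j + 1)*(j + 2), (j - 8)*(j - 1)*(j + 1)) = j^2 - 7*j - 8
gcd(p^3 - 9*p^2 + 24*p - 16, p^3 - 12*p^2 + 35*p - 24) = p - 1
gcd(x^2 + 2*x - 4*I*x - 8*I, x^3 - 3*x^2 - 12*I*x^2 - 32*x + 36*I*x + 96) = x - 4*I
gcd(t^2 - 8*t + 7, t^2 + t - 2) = t - 1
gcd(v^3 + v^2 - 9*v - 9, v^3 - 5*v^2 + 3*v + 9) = v^2 - 2*v - 3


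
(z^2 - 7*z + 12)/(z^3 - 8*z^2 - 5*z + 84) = (z - 3)/(z^2 - 4*z - 21)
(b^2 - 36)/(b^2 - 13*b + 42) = (b + 6)/(b - 7)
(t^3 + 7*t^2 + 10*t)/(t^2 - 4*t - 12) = t*(t + 5)/(t - 6)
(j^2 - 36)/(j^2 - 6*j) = (j + 6)/j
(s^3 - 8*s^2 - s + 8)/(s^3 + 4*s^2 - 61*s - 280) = (s^2 - 1)/(s^2 + 12*s + 35)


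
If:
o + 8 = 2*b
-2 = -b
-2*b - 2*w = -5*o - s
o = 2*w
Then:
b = 2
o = -4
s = 20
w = -2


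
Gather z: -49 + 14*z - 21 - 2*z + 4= 12*z - 66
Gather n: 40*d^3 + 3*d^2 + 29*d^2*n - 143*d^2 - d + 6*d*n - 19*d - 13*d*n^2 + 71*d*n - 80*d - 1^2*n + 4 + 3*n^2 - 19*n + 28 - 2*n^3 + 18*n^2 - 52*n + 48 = 40*d^3 - 140*d^2 - 100*d - 2*n^3 + n^2*(21 - 13*d) + n*(29*d^2 + 77*d - 72) + 80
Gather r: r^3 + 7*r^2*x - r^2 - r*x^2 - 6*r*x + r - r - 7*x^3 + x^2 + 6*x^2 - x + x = r^3 + r^2*(7*x - 1) + r*(-x^2 - 6*x) - 7*x^3 + 7*x^2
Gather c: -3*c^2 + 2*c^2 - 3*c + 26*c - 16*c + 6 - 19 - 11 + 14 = -c^2 + 7*c - 10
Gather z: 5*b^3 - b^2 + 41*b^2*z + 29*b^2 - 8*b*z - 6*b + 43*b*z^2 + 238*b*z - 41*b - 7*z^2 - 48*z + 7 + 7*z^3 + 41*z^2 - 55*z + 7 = 5*b^3 + 28*b^2 - 47*b + 7*z^3 + z^2*(43*b + 34) + z*(41*b^2 + 230*b - 103) + 14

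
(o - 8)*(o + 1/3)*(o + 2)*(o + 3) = o^4 - 8*o^3/3 - 35*o^2 - 178*o/3 - 16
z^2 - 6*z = z*(z - 6)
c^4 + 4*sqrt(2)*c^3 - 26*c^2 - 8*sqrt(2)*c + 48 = (c - 2*sqrt(2))*(c - sqrt(2))*(c + sqrt(2))*(c + 6*sqrt(2))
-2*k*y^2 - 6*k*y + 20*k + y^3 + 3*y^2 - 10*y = (-2*k + y)*(y - 2)*(y + 5)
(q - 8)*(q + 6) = q^2 - 2*q - 48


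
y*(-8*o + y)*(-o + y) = 8*o^2*y - 9*o*y^2 + y^3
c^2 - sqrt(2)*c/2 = c*(c - sqrt(2)/2)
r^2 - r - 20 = (r - 5)*(r + 4)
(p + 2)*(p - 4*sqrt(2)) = p^2 - 4*sqrt(2)*p + 2*p - 8*sqrt(2)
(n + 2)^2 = n^2 + 4*n + 4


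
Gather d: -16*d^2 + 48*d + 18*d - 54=-16*d^2 + 66*d - 54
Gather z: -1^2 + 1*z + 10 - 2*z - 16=-z - 7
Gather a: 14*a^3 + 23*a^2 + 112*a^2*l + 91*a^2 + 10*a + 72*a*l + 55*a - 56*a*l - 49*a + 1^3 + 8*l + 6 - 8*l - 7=14*a^3 + a^2*(112*l + 114) + a*(16*l + 16)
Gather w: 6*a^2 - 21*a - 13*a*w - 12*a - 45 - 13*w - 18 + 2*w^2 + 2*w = 6*a^2 - 33*a + 2*w^2 + w*(-13*a - 11) - 63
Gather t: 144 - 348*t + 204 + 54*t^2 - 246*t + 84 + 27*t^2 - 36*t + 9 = 81*t^2 - 630*t + 441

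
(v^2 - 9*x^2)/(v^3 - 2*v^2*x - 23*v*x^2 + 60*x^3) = (-v - 3*x)/(-v^2 - v*x + 20*x^2)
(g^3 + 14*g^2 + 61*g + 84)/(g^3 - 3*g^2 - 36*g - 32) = (g^2 + 10*g + 21)/(g^2 - 7*g - 8)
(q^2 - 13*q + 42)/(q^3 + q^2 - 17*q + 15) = (q^2 - 13*q + 42)/(q^3 + q^2 - 17*q + 15)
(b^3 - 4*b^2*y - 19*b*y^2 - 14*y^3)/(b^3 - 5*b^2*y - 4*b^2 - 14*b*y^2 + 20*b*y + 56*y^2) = (b + y)/(b - 4)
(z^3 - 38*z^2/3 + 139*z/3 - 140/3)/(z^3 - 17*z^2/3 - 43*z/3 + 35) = (z - 4)/(z + 3)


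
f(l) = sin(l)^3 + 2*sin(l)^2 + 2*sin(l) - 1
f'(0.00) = 2.00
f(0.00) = -1.00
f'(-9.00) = -0.78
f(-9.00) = -1.55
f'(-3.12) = -1.91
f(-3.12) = -1.04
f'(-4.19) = -3.85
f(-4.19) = 2.89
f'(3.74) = -0.58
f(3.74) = -1.67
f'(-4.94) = 1.97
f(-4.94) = 3.77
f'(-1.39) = 0.17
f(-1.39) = -1.98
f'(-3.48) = -3.45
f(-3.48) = -0.08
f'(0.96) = 4.18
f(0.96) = 2.53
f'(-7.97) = -0.11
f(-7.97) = -1.99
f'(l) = 3*sin(l)^2*cos(l) + 4*sin(l)*cos(l) + 2*cos(l)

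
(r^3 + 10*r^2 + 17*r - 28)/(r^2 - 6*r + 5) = (r^2 + 11*r + 28)/(r - 5)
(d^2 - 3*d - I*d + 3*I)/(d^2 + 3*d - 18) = (d - I)/(d + 6)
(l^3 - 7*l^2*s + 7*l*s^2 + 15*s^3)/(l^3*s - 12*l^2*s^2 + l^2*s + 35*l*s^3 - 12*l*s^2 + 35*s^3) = (-l^2 + 2*l*s + 3*s^2)/(s*(-l^2 + 7*l*s - l + 7*s))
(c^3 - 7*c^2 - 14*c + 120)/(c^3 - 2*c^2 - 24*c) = (c - 5)/c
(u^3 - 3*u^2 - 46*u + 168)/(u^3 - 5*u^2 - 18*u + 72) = (u^2 + 3*u - 28)/(u^2 + u - 12)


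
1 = 1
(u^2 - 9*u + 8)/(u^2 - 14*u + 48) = (u - 1)/(u - 6)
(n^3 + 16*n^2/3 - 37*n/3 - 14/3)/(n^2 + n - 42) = (3*n^2 - 5*n - 2)/(3*(n - 6))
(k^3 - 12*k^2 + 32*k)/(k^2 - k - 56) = k*(k - 4)/(k + 7)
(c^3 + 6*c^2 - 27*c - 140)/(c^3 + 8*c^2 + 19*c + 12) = (c^2 + 2*c - 35)/(c^2 + 4*c + 3)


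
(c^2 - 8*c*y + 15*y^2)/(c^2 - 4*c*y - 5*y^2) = (c - 3*y)/(c + y)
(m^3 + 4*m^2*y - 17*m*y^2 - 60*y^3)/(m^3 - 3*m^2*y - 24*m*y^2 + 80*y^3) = (-m - 3*y)/(-m + 4*y)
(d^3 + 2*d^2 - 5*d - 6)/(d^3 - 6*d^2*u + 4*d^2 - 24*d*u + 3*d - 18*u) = (2 - d)/(-d + 6*u)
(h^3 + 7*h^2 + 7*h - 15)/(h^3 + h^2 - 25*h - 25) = (h^2 + 2*h - 3)/(h^2 - 4*h - 5)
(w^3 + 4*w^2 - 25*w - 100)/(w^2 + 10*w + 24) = (w^2 - 25)/(w + 6)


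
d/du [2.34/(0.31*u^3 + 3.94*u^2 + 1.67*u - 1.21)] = (-2.1762*u^2 - 18.4392*u - 3.9078)/(0.31*u^3 + 3.94*u^2 + 1.67*u - 1.21)^2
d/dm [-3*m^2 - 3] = -6*m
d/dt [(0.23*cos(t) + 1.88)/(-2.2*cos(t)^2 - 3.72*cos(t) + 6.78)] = (0.506*sin(t)^2 - 8.272*cos(t) - 9.059)*sin(t)/(2.2*cos(t)^2 + 3.72*cos(t) - 6.78)^2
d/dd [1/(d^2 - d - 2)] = (1 - 2*d)/(-d^2 + d + 2)^2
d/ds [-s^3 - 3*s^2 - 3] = 3*s*(-s - 2)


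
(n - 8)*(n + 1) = n^2 - 7*n - 8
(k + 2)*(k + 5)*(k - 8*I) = k^3 + 7*k^2 - 8*I*k^2 + 10*k - 56*I*k - 80*I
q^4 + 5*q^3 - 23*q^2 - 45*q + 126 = (q - 3)*(q - 2)*(q + 3)*(q + 7)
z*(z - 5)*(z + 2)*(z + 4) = z^4 + z^3 - 22*z^2 - 40*z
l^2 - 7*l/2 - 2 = (l - 4)*(l + 1/2)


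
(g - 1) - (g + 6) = -7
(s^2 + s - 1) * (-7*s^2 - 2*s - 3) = -7*s^4 - 9*s^3 + 2*s^2 - s + 3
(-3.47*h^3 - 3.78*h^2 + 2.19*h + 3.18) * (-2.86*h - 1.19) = 9.9242*h^4 + 14.9401*h^3 - 1.7652*h^2 - 11.7009*h - 3.7842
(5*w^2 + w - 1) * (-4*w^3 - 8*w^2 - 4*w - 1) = -20*w^5 - 44*w^4 - 24*w^3 - w^2 + 3*w + 1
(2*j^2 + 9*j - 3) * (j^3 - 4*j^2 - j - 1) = 2*j^5 + j^4 - 41*j^3 + j^2 - 6*j + 3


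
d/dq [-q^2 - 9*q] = -2*q - 9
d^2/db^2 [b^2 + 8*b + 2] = 2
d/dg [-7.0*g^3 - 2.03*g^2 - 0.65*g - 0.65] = -21.0*g^2 - 4.06*g - 0.65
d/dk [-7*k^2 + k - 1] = 1 - 14*k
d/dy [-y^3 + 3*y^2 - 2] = 3*y*(2 - y)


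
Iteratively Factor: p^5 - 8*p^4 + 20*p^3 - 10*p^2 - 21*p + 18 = (p - 1)*(p^4 - 7*p^3 + 13*p^2 + 3*p - 18) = (p - 3)*(p - 1)*(p^3 - 4*p^2 + p + 6) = (p - 3)*(p - 2)*(p - 1)*(p^2 - 2*p - 3) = (p - 3)^2*(p - 2)*(p - 1)*(p + 1)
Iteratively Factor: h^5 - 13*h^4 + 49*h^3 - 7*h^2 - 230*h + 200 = (h - 5)*(h^4 - 8*h^3 + 9*h^2 + 38*h - 40) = (h - 5)*(h - 1)*(h^3 - 7*h^2 + 2*h + 40) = (h - 5)*(h - 4)*(h - 1)*(h^2 - 3*h - 10) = (h - 5)^2*(h - 4)*(h - 1)*(h + 2)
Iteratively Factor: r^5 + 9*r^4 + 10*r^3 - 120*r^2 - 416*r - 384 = (r - 4)*(r^4 + 13*r^3 + 62*r^2 + 128*r + 96) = (r - 4)*(r + 2)*(r^3 + 11*r^2 + 40*r + 48) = (r - 4)*(r + 2)*(r + 3)*(r^2 + 8*r + 16) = (r - 4)*(r + 2)*(r + 3)*(r + 4)*(r + 4)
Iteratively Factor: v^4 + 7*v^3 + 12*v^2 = (v + 4)*(v^3 + 3*v^2) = v*(v + 4)*(v^2 + 3*v) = v^2*(v + 4)*(v + 3)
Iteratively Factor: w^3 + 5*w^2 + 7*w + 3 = (w + 1)*(w^2 + 4*w + 3) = (w + 1)^2*(w + 3)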